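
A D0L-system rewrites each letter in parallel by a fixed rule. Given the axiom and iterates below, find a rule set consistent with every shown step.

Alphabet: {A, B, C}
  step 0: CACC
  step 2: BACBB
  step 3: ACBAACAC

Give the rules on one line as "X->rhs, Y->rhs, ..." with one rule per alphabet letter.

  step 2 ⇒ step 3: BACBB ⇒ AC·B·A·AC·AC
    A ↦ B
    B ↦ AC
    C ↦ A

A->B, B->AC, C->A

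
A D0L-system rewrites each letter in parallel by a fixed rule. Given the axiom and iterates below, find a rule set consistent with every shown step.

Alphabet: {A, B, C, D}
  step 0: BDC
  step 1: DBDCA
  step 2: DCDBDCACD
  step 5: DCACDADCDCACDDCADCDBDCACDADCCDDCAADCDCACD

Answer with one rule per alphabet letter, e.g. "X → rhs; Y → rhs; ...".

A->CD, B->DB, C->A, D->DC

  step 1 ⇒ step 2: DBDCA ⇒ DC·DB·DC·A·CD
    A ↦ CD
    B ↦ DB
    C ↦ A
    D ↦ DC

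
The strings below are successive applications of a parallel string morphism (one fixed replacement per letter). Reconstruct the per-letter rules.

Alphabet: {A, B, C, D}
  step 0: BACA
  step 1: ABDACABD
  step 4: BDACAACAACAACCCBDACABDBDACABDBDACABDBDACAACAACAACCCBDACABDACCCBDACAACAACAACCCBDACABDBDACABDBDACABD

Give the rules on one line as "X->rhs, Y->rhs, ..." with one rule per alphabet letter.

A->BD, B->A, C->ACA, D->CCC

  step 0 ⇒ step 1: BACA ⇒ A·BD·ACA·BD
    A ↦ BD
    B ↦ A
    C ↦ ACA
    D ↦ CCC  (constrained at step 1)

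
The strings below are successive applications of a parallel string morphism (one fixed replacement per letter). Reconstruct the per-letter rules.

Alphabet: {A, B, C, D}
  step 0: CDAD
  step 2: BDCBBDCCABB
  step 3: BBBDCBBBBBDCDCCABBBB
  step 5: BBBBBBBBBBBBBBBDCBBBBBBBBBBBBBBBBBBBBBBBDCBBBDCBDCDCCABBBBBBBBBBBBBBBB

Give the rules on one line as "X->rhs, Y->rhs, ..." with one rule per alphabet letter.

A->CA, B->BB, C->DC, D->B

  step 2 ⇒ step 3: BDCBBDCCABB ⇒ BB·B·DC·BB·BB·B·DC·DC·CA·BB·BB
    A ↦ CA
    B ↦ BB
    C ↦ DC
    D ↦ B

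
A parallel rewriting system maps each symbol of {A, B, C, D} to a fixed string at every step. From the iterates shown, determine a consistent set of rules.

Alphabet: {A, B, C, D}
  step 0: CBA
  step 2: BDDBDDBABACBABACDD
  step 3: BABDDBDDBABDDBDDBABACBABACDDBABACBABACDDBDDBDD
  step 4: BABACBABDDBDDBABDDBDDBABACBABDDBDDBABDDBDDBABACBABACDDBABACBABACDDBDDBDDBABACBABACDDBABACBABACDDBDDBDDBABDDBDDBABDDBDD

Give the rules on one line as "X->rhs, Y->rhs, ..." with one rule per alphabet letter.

A->BAC, B->BA, C->DD, D->BDD

  step 3 ⇒ step 4: BABDDBDDBABDDBDDBABACBABACDDBABACBABACDDBDDBDD ⇒ BA·BAC·BA·BDD·BDD·BA·BDD·BDD·BA·BAC·BA·BDD·BDD·BA·BDD·BDD·BA·BAC·BA·BAC·DD·BA·BAC·BA·BAC·DD·BDD·BDD·BA·BAC·BA·BAC·DD·BA·BAC·BA·BAC·DD·BDD·BDD·BA·BDD·BDD·BA·BDD·BDD
    A ↦ BAC
    B ↦ BA
    C ↦ DD
    D ↦ BDD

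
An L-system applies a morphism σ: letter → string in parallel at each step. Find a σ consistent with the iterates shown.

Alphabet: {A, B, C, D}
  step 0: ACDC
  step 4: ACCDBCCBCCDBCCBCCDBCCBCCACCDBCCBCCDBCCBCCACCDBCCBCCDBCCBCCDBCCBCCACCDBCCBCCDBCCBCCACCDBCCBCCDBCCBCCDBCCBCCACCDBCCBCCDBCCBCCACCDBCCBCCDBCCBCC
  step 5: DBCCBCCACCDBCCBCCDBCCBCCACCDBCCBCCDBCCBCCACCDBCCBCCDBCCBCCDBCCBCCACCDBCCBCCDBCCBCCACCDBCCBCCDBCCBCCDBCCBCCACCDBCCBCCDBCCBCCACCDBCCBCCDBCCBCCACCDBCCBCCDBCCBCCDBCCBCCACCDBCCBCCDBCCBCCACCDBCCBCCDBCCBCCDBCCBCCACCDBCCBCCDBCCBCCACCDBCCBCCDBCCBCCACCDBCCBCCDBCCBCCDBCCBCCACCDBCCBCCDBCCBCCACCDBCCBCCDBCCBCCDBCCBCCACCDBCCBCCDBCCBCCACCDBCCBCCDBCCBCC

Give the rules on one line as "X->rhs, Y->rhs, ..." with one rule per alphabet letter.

  step 4 ⇒ step 5: ACCDBCCBCCDBCCBCCDBCCBCCACCDBCCBCCDBCCBCCACCDBCCBCCDBCCBCCDBCCBCCACCDBCCBCCDBCCBCCACCDBCCBCCDBCCBCCDBCCBCCACCDBCCBCCDBCCBCCACCDBCCBCCDBCCBCC ⇒ D·BCC·BCC·ACC·D·BCC·BCC·D·BCC·BCC·ACC·D·BCC·BCC·D·BCC·BCC·ACC·D·BCC·BCC·D·BCC·BCC·D·BCC·BCC·ACC·D·BCC·BCC·D·BCC·BCC·ACC·D·BCC·BCC·D·BCC·BCC·D·BCC·BCC·ACC·D·BCC·BCC·D·BCC·BCC·ACC·D·BCC·BCC·D·BCC·BCC·ACC·D·BCC·BCC·D·BCC·BCC·D·BCC·BCC·ACC·D·BCC·BCC·D·BCC·BCC·ACC·D·BCC·BCC·D·BCC·BCC·D·BCC·BCC·ACC·D·BCC·BCC·D·BCC·BCC·ACC·D·BCC·BCC·D·BCC·BCC·ACC·D·BCC·BCC·D·BCC·BCC·D·BCC·BCC·ACC·D·BCC·BCC·D·BCC·BCC·ACC·D·BCC·BCC·D·BCC·BCC·D·BCC·BCC·ACC·D·BCC·BCC·D·BCC·BCC·ACC·D·BCC·BCC·D·BCC·BCC
    A ↦ D
    B ↦ D
    C ↦ BCC
    D ↦ ACC

A->D, B->D, C->BCC, D->ACC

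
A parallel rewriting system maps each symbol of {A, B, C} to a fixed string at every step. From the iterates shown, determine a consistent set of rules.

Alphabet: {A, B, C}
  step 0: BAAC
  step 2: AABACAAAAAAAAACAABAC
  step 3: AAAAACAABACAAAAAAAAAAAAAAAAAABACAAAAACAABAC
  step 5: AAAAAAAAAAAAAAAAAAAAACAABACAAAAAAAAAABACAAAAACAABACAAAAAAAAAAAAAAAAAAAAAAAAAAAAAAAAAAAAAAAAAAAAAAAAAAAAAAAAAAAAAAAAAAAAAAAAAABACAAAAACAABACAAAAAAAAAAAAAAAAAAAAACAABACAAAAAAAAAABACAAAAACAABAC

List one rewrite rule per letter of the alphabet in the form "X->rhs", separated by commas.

A->AA, B->AC, C->BAC

  step 2 ⇒ step 3: AABACAAAAAAAAACAABAC ⇒ AA·AA·AC·AA·BAC·AA·AA·AA·AA·AA·AA·AA·AA·AA·BAC·AA·AA·AC·AA·BAC
    A ↦ AA
    B ↦ AC
    C ↦ BAC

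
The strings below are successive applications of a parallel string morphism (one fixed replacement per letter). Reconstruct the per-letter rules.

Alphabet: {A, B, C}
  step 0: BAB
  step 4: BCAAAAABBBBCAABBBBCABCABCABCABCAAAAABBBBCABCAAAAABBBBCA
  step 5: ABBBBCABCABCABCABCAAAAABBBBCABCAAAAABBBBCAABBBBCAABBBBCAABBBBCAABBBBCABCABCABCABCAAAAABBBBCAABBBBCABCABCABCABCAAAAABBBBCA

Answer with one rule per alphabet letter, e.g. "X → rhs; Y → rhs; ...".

  step 4 ⇒ step 5: BCAAAAABBBBCAABBBBCABCABCABCABCAAAAABBBBCABCAAAAABBBBCA ⇒ A·BBB·BCA·BCA·BCA·BCA·BCA·A·A·A·A·BBB·BCA·BCA·A·A·A·A·BBB·BCA·A·BBB·BCA·A·BBB·BCA·A·BBB·BCA·A·BBB·BCA·BCA·BCA·BCA·BCA·A·A·A·A·BBB·BCA·A·BBB·BCA·BCA·BCA·BCA·BCA·A·A·A·A·BBB·BCA
    A ↦ BCA
    B ↦ A
    C ↦ BBB

A->BCA, B->A, C->BBB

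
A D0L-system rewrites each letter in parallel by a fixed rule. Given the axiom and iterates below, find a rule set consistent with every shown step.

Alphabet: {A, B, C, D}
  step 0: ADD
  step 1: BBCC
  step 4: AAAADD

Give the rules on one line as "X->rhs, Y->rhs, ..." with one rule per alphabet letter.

  step 0 ⇒ step 1: ADD ⇒ BB·C·C
    A ↦ BB
    D ↦ C
    B ↦ A  (constrained at step 1)
    C ↦ D  (constrained at step 1)

A->BB, B->A, C->D, D->C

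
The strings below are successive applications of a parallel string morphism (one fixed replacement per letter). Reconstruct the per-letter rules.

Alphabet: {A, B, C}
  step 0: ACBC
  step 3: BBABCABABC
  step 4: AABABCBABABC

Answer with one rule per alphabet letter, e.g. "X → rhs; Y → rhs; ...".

  step 3 ⇒ step 4: BBABCABABC ⇒ A·A·B·A·BC·B·A·B·A·BC
    A ↦ B
    B ↦ A
    C ↦ BC

A->B, B->A, C->BC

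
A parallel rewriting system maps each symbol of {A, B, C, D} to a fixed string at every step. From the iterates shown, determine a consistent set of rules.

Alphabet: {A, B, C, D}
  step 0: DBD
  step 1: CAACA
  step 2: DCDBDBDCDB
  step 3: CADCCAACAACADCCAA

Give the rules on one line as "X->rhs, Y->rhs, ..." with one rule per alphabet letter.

  step 2 ⇒ step 3: DCDBDBDCDB ⇒ CA·DC·CA·A·CA·A·CA·DC·CA·A
    B ↦ A
    C ↦ DC
    D ↦ CA
  step 1 ⇒ step 2: CAACA ⇒ DC·DB·DB·DC·DB
    A ↦ DB

A->DB, B->A, C->DC, D->CA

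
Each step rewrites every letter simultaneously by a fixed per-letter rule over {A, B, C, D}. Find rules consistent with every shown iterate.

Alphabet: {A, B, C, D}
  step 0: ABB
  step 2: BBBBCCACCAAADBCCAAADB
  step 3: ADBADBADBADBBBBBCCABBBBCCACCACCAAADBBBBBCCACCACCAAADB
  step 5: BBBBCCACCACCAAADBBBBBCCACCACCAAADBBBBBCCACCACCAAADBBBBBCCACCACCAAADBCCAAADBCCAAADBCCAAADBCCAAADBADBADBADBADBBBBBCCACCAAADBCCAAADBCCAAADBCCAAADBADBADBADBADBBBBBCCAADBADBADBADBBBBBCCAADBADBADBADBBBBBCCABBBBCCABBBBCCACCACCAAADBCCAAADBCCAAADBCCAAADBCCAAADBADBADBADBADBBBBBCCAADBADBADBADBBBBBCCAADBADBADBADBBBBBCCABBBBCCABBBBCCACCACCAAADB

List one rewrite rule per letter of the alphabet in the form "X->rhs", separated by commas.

A->CCA, B->ADB, C->BB, D->A

  step 2 ⇒ step 3: BBBBCCACCAAADBCCAAADB ⇒ ADB·ADB·ADB·ADB·BB·BB·CCA·BB·BB·CCA·CCA·CCA·A·ADB·BB·BB·CCA·CCA·CCA·A·ADB
    A ↦ CCA
    B ↦ ADB
    C ↦ BB
    D ↦ A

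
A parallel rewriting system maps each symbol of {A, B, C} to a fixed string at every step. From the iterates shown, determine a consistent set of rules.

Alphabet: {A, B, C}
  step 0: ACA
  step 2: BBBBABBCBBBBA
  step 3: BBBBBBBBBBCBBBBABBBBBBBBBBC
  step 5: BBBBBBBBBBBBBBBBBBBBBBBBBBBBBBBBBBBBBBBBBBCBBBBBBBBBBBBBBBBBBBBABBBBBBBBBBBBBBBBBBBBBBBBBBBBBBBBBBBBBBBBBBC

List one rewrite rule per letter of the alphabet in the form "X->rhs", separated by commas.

A->BBC, B->BB, C->A

  step 2 ⇒ step 3: BBBBABBCBBBBA ⇒ BB·BB·BB·BB·BBC·BB·BB·A·BB·BB·BB·BB·BBC
    A ↦ BBC
    B ↦ BB
    C ↦ A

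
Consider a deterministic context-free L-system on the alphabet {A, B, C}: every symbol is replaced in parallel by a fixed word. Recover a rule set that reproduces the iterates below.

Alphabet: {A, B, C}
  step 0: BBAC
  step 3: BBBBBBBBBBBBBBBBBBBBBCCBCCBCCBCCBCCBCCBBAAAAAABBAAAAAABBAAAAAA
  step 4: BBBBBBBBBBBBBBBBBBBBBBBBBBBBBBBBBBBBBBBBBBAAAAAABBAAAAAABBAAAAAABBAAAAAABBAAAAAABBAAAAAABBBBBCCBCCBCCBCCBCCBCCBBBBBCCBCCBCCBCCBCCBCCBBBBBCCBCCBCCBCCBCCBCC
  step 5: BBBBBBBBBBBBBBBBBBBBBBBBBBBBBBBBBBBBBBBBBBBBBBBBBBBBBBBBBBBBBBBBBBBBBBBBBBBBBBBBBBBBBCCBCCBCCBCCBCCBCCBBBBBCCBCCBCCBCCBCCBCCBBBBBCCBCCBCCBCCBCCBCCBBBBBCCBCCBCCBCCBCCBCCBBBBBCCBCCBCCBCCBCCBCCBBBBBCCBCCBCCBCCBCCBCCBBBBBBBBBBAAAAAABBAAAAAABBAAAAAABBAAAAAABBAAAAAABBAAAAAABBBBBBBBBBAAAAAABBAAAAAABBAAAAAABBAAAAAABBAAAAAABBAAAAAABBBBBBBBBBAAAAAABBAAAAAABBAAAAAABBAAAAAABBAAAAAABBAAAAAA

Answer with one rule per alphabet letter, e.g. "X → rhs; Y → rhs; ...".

A->BCC, B->BB, C->AAA

  step 4 ⇒ step 5: BBBBBBBBBBBBBBBBBBBBBBBBBBBBBBBBBBBBBBBBBBAAAAAABBAAAAAABBAAAAAABBAAAAAABBAAAAAABBAAAAAABBBBBCCBCCBCCBCCBCCBCCBBBBBCCBCCBCCBCCBCCBCCBBBBBCCBCCBCCBCCBCCBCC ⇒ BB·BB·BB·BB·BB·BB·BB·BB·BB·BB·BB·BB·BB·BB·BB·BB·BB·BB·BB·BB·BB·BB·BB·BB·BB·BB·BB·BB·BB·BB·BB·BB·BB·BB·BB·BB·BB·BB·BB·BB·BB·BB·BCC·BCC·BCC·BCC·BCC·BCC·BB·BB·BCC·BCC·BCC·BCC·BCC·BCC·BB·BB·BCC·BCC·BCC·BCC·BCC·BCC·BB·BB·BCC·BCC·BCC·BCC·BCC·BCC·BB·BB·BCC·BCC·BCC·BCC·BCC·BCC·BB·BB·BCC·BCC·BCC·BCC·BCC·BCC·BB·BB·BB·BB·BB·AAA·AAA·BB·AAA·AAA·BB·AAA·AAA·BB·AAA·AAA·BB·AAA·AAA·BB·AAA·AAA·BB·BB·BB·BB·BB·AAA·AAA·BB·AAA·AAA·BB·AAA·AAA·BB·AAA·AAA·BB·AAA·AAA·BB·AAA·AAA·BB·BB·BB·BB·BB·AAA·AAA·BB·AAA·AAA·BB·AAA·AAA·BB·AAA·AAA·BB·AAA·AAA·BB·AAA·AAA
    A ↦ BCC
    B ↦ BB
    C ↦ AAA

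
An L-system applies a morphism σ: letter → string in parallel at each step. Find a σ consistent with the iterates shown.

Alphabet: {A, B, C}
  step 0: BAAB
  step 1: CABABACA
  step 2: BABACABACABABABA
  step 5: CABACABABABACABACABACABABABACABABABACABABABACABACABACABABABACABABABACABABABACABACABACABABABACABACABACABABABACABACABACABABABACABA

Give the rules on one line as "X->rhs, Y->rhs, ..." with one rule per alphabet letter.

A->BA, B->CA, C->BA

  step 1 ⇒ step 2: CABABACA ⇒ BA·BA·CA·BA·CA·BA·BA·BA
    A ↦ BA
    B ↦ CA
    C ↦ BA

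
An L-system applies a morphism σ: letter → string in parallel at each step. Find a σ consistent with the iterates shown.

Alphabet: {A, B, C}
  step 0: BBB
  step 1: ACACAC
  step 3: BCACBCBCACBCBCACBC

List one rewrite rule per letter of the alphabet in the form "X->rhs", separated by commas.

A->C, B->AC, C->BC

  step 0 ⇒ step 1: BBB ⇒ AC·AC·AC
    B ↦ AC
    A ↦ C  (constrained at step 1)
    C ↦ BC  (constrained at step 1)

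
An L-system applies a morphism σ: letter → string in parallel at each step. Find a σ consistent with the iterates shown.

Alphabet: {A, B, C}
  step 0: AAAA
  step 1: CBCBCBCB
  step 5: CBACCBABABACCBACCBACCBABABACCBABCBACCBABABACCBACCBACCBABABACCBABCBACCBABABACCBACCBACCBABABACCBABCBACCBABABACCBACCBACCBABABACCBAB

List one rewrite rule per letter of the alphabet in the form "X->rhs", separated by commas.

A->CB, B->AC, C->AB

  step 0 ⇒ step 1: AAAA ⇒ CB·CB·CB·CB
    A ↦ CB
    B ↦ AC  (constrained at step 1)
    C ↦ AB  (constrained at step 1)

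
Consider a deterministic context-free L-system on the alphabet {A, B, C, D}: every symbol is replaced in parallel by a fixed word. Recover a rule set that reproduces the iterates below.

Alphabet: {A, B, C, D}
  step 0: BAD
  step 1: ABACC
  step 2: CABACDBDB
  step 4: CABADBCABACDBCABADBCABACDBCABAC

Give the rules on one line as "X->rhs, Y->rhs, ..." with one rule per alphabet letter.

  step 1 ⇒ step 2: ABACC ⇒ C·ABA·C·DB·DB
    A ↦ C
    B ↦ ABA
    C ↦ DB
  step 0 ⇒ step 1: BAD ⇒ ABA·C·C
    D ↦ C

A->C, B->ABA, C->DB, D->C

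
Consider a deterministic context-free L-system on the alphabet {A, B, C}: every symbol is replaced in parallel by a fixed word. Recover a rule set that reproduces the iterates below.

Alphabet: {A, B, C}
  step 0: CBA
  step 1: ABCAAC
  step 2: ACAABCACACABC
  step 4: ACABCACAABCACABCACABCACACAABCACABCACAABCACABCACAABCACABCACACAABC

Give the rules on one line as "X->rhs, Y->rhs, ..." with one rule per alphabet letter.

A->AC, B->A, C->ABC

  step 1 ⇒ step 2: ABCAAC ⇒ AC·A·ABC·AC·AC·ABC
    A ↦ AC
    B ↦ A
    C ↦ ABC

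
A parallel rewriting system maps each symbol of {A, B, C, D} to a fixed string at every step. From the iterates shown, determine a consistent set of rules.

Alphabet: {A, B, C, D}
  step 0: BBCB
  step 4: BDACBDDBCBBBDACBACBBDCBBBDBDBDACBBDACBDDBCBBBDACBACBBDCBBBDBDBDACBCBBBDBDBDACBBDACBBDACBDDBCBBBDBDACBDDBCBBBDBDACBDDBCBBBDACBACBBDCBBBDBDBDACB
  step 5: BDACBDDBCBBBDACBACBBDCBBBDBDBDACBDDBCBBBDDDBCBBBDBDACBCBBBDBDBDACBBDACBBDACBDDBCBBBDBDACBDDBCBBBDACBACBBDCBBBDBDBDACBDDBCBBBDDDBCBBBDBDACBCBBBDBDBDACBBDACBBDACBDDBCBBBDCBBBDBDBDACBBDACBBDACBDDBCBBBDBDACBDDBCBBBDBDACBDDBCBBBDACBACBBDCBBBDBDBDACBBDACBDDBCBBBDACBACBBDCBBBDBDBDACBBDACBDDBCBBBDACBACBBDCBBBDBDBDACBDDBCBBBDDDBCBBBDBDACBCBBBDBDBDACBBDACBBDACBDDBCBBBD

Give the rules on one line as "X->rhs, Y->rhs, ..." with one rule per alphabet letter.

  step 4 ⇒ step 5: BDACBDDBCBBBDACBACBBDCBBBDBDBDACBBDACBDDBCBBBDACBACBBDCBBBDBDBDACBCBBBDBDBDACBBDACBBDACBDDBCBBBDBDACBDDBCBBBDBDACBDDBCBBBDACBACBBDCBBBDBDBDACB ⇒ BD·ACB·DDB·CBB·BD·ACB·ACB·BD·CBB·BD·BD·BD·ACB·DDB·CBB·BD·DDB·CBB·BD·BD·ACB·CBB·BD·BD·BD·ACB·BD·ACB·BD·ACB·DDB·CBB·BD·BD·ACB·DDB·CBB·BD·ACB·ACB·BD·CBB·BD·BD·BD·ACB·DDB·CBB·BD·DDB·CBB·BD·BD·ACB·CBB·BD·BD·BD·ACB·BD·ACB·BD·ACB·DDB·CBB·BD·CBB·BD·BD·BD·ACB·BD·ACB·BD·ACB·DDB·CBB·BD·BD·ACB·DDB·CBB·BD·BD·ACB·DDB·CBB·BD·ACB·ACB·BD·CBB·BD·BD·BD·ACB·BD·ACB·DDB·CBB·BD·ACB·ACB·BD·CBB·BD·BD·BD·ACB·BD·ACB·DDB·CBB·BD·ACB·ACB·BD·CBB·BD·BD·BD·ACB·DDB·CBB·BD·DDB·CBB·BD·BD·ACB·CBB·BD·BD·BD·ACB·BD·ACB·BD·ACB·DDB·CBB·BD
    A ↦ DDB
    B ↦ BD
    C ↦ CBB
    D ↦ ACB

A->DDB, B->BD, C->CBB, D->ACB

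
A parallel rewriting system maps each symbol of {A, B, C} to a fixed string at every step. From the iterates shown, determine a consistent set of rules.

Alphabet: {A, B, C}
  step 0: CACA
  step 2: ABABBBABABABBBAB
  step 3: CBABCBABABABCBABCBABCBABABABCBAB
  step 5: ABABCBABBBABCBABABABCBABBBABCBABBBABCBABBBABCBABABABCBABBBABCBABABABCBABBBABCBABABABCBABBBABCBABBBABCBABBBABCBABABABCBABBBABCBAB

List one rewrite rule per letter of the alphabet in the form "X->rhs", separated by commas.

A->CB, B->AB, C->BB

  step 2 ⇒ step 3: ABABBBABABABBBAB ⇒ CB·AB·CB·AB·AB·AB·CB·AB·CB·AB·CB·AB·AB·AB·CB·AB
    A ↦ CB
    B ↦ AB
    C ↦ BB  (constrained at step 0)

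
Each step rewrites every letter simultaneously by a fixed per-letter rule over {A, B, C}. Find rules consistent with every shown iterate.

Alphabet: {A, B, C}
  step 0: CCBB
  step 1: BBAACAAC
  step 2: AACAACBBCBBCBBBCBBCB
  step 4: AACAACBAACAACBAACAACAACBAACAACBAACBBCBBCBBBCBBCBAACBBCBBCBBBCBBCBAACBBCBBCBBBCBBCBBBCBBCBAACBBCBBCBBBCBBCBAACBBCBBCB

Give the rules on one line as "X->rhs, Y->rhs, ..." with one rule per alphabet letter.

  step 1 ⇒ step 2: BBAACAAC ⇒ AAC·AAC·BBC·BBC·B·BBC·BBC·B
    A ↦ BBC
    B ↦ AAC
    C ↦ B

A->BBC, B->AAC, C->B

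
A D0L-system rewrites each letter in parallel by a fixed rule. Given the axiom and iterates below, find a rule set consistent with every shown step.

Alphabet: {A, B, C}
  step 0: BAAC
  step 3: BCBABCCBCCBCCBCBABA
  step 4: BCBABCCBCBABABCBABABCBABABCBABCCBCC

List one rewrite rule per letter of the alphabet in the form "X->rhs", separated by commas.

A->C, B->BC, C->BA

  step 3 ⇒ step 4: BCBABCCBCCBCCBCBABA ⇒ BC·BA·BC·C·BC·BA·BA·BC·BA·BA·BC·BA·BA·BC·BA·BC·C·BC·C
    A ↦ C
    B ↦ BC
    C ↦ BA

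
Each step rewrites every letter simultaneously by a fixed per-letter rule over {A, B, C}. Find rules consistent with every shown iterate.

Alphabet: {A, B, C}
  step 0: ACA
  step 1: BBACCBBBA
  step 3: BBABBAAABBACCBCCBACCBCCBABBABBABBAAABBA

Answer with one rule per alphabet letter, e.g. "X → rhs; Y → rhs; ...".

  step 0 ⇒ step 1: ACA ⇒ BBA·CCB·BBA
    A ↦ BBA
    C ↦ CCB
    B ↦ A  (constrained at step 1)

A->BBA, B->A, C->CCB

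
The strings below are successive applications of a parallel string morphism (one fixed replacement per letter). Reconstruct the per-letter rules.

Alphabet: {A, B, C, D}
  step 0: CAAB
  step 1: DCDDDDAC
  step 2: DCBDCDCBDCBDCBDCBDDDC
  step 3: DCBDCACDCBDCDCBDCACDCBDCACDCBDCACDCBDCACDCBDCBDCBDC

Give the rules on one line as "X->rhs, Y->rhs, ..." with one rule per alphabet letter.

  step 2 ⇒ step 3: DCBDCDCBDCBDCBDCBDDDC ⇒ DCB·DC·AC·DCB·DC·DCB·DC·AC·DCB·DC·AC·DCB·DC·AC·DCB·DC·AC·DCB·DCB·DCB·DC
    B ↦ AC
    C ↦ DC
    D ↦ DCB
  step 0 ⇒ step 1: CAAB ⇒ DC·DD·DD·AC
    A ↦ DD

A->DD, B->AC, C->DC, D->DCB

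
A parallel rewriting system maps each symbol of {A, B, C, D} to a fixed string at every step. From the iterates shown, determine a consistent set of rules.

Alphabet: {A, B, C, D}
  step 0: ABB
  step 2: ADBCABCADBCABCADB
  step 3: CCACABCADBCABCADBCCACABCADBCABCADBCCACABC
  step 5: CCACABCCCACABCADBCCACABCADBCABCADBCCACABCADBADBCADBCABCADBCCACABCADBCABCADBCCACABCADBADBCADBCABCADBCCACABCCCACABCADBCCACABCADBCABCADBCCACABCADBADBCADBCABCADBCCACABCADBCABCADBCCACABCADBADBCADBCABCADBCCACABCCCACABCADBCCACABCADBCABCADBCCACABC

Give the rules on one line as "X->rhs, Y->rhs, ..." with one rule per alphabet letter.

  step 2 ⇒ step 3: ADBCABCADBCABCADB ⇒ C·CAC·ABC·ADB·C·ABC·ADB·C·CAC·ABC·ADB·C·ABC·ADB·C·CAC·ABC
    A ↦ C
    B ↦ ABC
    C ↦ ADB
    D ↦ CAC

A->C, B->ABC, C->ADB, D->CAC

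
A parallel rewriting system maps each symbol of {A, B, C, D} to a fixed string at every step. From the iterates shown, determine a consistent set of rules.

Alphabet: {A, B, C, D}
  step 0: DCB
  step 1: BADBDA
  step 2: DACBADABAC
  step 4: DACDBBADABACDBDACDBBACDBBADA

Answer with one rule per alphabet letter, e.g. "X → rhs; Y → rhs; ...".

  step 1 ⇒ step 2: BADBDA ⇒ DA·C·BA·DA·BA·C
    A ↦ C
    B ↦ DA
    D ↦ BA
  step 0 ⇒ step 1: DCB ⇒ BA·DB·DA
    C ↦ DB

A->C, B->DA, C->DB, D->BA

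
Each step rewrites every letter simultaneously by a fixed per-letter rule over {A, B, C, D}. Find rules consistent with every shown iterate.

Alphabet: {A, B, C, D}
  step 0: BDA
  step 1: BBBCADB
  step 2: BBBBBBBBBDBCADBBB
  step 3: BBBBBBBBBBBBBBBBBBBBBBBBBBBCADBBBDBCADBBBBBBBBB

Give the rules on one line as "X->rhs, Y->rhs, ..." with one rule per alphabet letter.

A->B, B->BBB, C->D, D->CAD

  step 2 ⇒ step 3: BBBBBBBBBDBCADBBB ⇒ BBB·BBB·BBB·BBB·BBB·BBB·BBB·BBB·BBB·CAD·BBB·D·B·CAD·BBB·BBB·BBB
    A ↦ B
    B ↦ BBB
    C ↦ D
    D ↦ CAD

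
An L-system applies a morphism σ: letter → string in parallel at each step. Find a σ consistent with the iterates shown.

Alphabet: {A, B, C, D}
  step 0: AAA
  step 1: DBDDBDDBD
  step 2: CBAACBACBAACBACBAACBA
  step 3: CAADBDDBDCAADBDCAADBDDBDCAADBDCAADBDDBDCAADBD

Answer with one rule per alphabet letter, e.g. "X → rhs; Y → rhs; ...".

A->DBD, B->A, C->CA, D->CBA

  step 2 ⇒ step 3: CBAACBACBAACBACBAACBA ⇒ CA·A·DBD·DBD·CA·A·DBD·CA·A·DBD·DBD·CA·A·DBD·CA·A·DBD·DBD·CA·A·DBD
    A ↦ DBD
    B ↦ A
    C ↦ CA
  step 1 ⇒ step 2: DBDDBDDBD ⇒ CBA·A·CBA·CBA·A·CBA·CBA·A·CBA
    D ↦ CBA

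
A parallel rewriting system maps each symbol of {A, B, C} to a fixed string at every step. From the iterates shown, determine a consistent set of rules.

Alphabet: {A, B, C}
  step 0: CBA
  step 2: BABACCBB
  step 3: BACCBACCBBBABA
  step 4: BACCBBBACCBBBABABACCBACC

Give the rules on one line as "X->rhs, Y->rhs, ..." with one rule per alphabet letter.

  step 3 ⇒ step 4: BACCBACCBBBABA ⇒ BA·CC·B·B·BA·CC·B·B·BA·BA·BA·CC·BA·CC
    A ↦ CC
    B ↦ BA
    C ↦ B

A->CC, B->BA, C->B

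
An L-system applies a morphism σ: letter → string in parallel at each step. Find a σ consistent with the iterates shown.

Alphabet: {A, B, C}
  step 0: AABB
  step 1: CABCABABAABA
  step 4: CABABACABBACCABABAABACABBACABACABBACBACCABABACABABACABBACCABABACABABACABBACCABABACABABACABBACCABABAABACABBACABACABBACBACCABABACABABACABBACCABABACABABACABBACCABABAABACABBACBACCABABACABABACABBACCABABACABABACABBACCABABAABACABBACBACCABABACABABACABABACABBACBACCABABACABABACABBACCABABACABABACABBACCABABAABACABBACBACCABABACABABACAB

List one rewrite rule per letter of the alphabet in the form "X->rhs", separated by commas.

  step 0 ⇒ step 1: AABB ⇒ CAB·CAB·ABA·ABA
    A ↦ CAB
    B ↦ ABA
    C ↦ BAC  (constrained at step 1)

A->CAB, B->ABA, C->BAC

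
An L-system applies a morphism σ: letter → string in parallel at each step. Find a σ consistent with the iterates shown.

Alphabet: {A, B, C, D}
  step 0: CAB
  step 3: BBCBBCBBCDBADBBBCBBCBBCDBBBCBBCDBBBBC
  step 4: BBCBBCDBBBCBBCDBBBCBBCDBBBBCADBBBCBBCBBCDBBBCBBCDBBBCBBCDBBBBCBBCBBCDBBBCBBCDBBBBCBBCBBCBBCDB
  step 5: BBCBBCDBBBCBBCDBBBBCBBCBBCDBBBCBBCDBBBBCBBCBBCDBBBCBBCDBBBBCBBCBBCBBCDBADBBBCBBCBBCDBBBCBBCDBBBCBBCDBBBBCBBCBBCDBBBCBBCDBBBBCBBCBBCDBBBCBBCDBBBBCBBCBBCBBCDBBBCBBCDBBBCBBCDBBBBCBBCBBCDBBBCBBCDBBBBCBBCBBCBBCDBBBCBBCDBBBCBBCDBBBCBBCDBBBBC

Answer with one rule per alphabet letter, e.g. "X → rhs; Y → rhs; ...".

A->AD, B->BBC, C->DB, D->B

  step 4 ⇒ step 5: BBCBBCDBBBCBBCDBBBCBBCDBBBBCADBBBCBBCBBCDBBBCBBCDBBBCBBCDBBBBCBBCBBCDBBBCBBCDBBBBCBBCBBCBBCDB ⇒ BBC·BBC·DB·BBC·BBC·DB·B·BBC·BBC·BBC·DB·BBC·BBC·DB·B·BBC·BBC·BBC·DB·BBC·BBC·DB·B·BBC·BBC·BBC·BBC·DB·AD·B·BBC·BBC·BBC·DB·BBC·BBC·DB·BBC·BBC·DB·B·BBC·BBC·BBC·DB·BBC·BBC·DB·B·BBC·BBC·BBC·DB·BBC·BBC·DB·B·BBC·BBC·BBC·BBC·DB·BBC·BBC·DB·BBC·BBC·DB·B·BBC·BBC·BBC·DB·BBC·BBC·DB·B·BBC·BBC·BBC·BBC·DB·BBC·BBC·DB·BBC·BBC·DB·BBC·BBC·DB·B·BBC
    A ↦ AD
    B ↦ BBC
    C ↦ DB
    D ↦ B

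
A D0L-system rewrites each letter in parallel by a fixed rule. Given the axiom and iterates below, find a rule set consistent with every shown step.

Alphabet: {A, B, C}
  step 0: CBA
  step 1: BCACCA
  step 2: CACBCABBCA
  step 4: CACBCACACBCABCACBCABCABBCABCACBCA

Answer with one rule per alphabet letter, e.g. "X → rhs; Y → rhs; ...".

A->CA, B->CAC, C->B

  step 1 ⇒ step 2: BCACCA ⇒ CAC·B·CA·B·B·CA
    A ↦ CA
    B ↦ CAC
    C ↦ B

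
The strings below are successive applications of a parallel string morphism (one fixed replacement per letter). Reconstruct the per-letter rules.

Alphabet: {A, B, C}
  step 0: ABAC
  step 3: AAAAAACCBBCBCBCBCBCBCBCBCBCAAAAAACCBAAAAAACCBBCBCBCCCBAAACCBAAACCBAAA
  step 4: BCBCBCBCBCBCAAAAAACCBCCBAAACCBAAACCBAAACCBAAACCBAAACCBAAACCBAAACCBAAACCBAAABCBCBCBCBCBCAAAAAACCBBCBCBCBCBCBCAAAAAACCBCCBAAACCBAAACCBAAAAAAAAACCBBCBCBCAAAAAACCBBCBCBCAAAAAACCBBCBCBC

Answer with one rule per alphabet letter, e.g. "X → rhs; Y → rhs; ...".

A->BC, B->CCB, C->AAA

  step 3 ⇒ step 4: AAAAAACCBBCBCBCBCBCBCBCBCBCAAAAAACCBAAAAAACCBBCBCBCCCBAAACCBAAACCBAAA ⇒ BC·BC·BC·BC·BC·BC·AAA·AAA·CCB·CCB·AAA·CCB·AAA·CCB·AAA·CCB·AAA·CCB·AAA·CCB·AAA·CCB·AAA·CCB·AAA·CCB·AAA·BC·BC·BC·BC·BC·BC·AAA·AAA·CCB·BC·BC·BC·BC·BC·BC·AAA·AAA·CCB·CCB·AAA·CCB·AAA·CCB·AAA·AAA·AAA·CCB·BC·BC·BC·AAA·AAA·CCB·BC·BC·BC·AAA·AAA·CCB·BC·BC·BC
    A ↦ BC
    B ↦ CCB
    C ↦ AAA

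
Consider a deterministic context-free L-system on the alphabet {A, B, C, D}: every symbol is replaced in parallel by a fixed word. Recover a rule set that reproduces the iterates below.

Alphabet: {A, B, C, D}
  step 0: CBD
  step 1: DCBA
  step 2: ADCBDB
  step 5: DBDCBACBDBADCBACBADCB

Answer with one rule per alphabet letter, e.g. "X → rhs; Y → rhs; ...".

A->DB, B->CB, C->D, D->A

  step 1 ⇒ step 2: DCBA ⇒ A·D·CB·DB
    A ↦ DB
    B ↦ CB
    C ↦ D
    D ↦ A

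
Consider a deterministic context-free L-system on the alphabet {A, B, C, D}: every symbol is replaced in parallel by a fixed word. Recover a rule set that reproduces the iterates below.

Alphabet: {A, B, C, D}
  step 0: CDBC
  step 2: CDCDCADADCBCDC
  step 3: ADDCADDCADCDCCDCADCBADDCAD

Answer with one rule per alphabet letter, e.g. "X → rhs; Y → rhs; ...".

A->C, B->CB, C->AD, D->DC

  step 2 ⇒ step 3: CDCDCADADCBCDC ⇒ AD·DC·AD·DC·AD·C·DC·C·DC·AD·CB·AD·DC·AD
    A ↦ C
    B ↦ CB
    C ↦ AD
    D ↦ DC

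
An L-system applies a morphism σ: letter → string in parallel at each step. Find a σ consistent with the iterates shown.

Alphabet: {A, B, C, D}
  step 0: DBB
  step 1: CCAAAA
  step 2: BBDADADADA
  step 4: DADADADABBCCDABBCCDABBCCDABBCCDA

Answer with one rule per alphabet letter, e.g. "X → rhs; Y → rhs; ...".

  step 1 ⇒ step 2: CCAAAA ⇒ B·B·DA·DA·DA·DA
    A ↦ DA
    C ↦ B
  step 0 ⇒ step 1: DBB ⇒ CC·AA·AA
    B ↦ AA
  step 0 ⇒ step 1: DBB ⇒ CC·AA·AA
    D ↦ CC

A->DA, B->AA, C->B, D->CC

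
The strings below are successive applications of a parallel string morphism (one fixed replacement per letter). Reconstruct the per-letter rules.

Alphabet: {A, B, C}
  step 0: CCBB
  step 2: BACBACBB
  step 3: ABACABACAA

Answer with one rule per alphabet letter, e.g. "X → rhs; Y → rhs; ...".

A->B, B->A, C->AC

  step 2 ⇒ step 3: BACBACBB ⇒ A·B·AC·A·B·AC·A·A
    A ↦ B
    B ↦ A
    C ↦ AC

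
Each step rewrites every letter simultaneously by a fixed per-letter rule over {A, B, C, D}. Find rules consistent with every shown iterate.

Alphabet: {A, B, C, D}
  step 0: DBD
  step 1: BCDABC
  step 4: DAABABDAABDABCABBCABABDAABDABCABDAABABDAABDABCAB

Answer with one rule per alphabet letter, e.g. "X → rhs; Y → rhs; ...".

A->AB, B->DA, C->AB, D->BC

  step 0 ⇒ step 1: DBD ⇒ BC·DA·BC
    B ↦ DA
    D ↦ BC
    A ↦ AB  (constrained at step 1)
    C ↦ AB  (constrained at step 1)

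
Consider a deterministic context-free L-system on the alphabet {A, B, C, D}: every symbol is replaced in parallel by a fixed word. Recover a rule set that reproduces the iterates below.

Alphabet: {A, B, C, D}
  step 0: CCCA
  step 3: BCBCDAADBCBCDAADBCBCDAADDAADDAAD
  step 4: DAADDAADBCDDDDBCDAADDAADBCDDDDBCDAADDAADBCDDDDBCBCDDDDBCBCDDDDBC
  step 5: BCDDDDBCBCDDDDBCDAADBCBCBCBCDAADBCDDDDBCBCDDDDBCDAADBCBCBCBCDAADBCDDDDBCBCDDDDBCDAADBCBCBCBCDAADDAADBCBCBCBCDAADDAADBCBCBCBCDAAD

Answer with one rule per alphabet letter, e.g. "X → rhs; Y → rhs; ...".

  step 4 ⇒ step 5: DAADDAADBCDDDDBCDAADDAADBCDDDDBCDAADDAADBCDDDDBCBCDDDDBCBCDDDDBC ⇒ BC·DD·DD·BC·BC·DD·DD·BC·DA·AD·BC·BC·BC·BC·DA·AD·BC·DD·DD·BC·BC·DD·DD·BC·DA·AD·BC·BC·BC·BC·DA·AD·BC·DD·DD·BC·BC·DD·DD·BC·DA·AD·BC·BC·BC·BC·DA·AD·DA·AD·BC·BC·BC·BC·DA·AD·DA·AD·BC·BC·BC·BC·DA·AD
    A ↦ DD
    B ↦ DA
    C ↦ AD
    D ↦ BC

A->DD, B->DA, C->AD, D->BC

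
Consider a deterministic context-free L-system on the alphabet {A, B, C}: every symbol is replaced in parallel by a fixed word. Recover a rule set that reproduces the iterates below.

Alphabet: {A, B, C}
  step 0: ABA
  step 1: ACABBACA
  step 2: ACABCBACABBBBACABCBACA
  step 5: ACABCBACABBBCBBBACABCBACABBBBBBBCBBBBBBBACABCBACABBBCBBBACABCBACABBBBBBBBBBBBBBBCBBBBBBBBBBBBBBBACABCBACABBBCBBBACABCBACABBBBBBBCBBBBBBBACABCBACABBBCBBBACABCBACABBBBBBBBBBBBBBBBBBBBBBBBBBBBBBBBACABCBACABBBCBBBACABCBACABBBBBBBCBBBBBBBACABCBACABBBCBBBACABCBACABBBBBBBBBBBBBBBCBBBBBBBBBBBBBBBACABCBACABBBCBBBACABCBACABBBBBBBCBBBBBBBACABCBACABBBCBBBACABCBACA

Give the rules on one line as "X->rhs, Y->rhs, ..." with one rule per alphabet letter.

  step 1 ⇒ step 2: ACABBACA ⇒ ACA·BCB·ACA·BB·BB·ACA·BCB·ACA
    A ↦ ACA
    B ↦ BB
    C ↦ BCB

A->ACA, B->BB, C->BCB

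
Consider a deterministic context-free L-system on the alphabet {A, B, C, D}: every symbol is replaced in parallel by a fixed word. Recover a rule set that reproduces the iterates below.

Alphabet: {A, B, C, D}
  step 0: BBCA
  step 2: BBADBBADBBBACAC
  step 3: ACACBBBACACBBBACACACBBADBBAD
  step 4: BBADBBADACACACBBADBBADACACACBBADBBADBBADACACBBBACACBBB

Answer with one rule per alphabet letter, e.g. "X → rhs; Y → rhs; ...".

A->BB, B->AC, C->AD, D->B

  step 3 ⇒ step 4: ACACBBBACACBBBACACACBBADBBAD ⇒ BB·AD·BB·AD·AC·AC·AC·BB·AD·BB·AD·AC·AC·AC·BB·AD·BB·AD·BB·AD·AC·AC·BB·B·AC·AC·BB·B
    A ↦ BB
    B ↦ AC
    C ↦ AD
    D ↦ B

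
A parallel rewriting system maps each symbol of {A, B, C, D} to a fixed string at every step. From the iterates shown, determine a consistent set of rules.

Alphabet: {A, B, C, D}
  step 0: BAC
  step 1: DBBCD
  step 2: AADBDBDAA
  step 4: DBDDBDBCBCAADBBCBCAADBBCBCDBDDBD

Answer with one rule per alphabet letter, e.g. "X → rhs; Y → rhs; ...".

  step 1 ⇒ step 2: DBBCD ⇒ AA·DB·DB·D·AA
    B ↦ DB
    C ↦ D
    D ↦ AA
  step 0 ⇒ step 1: BAC ⇒ DB·BC·D
    A ↦ BC

A->BC, B->DB, C->D, D->AA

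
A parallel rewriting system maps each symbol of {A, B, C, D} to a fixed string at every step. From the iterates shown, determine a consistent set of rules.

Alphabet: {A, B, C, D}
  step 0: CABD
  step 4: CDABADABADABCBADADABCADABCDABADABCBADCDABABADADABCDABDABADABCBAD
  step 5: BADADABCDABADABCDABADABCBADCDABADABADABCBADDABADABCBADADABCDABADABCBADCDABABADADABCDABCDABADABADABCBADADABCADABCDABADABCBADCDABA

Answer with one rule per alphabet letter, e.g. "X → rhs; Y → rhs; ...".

  step 4 ⇒ step 5: CDABADABADABCBADADABCADABCDABADABCBADCDABABADADABCDABDABADABCBAD ⇒ BAD·A·DAB·C·DAB·A·DAB·C·DAB·A·DAB·C·BAD·C·DAB·A·DAB·A·DAB·C·BAD·DAB·A·DAB·C·BAD·A·DAB·C·DAB·A·DAB·C·BAD·C·DAB·A·BAD·A·DAB·C·DAB·C·DAB·A·DAB·A·DAB·C·BAD·A·DAB·C·A·DAB·C·DAB·A·DAB·C·BAD·C·DAB·A
    A ↦ DAB
    B ↦ C
    C ↦ BAD
    D ↦ A

A->DAB, B->C, C->BAD, D->A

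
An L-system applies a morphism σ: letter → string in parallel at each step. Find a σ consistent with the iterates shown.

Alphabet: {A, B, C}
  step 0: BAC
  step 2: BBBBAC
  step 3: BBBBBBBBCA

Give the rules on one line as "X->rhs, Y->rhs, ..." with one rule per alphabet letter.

  step 2 ⇒ step 3: BBBBAC ⇒ BB·BB·BB·BB·C·A
    A ↦ C
    B ↦ BB
    C ↦ A

A->C, B->BB, C->A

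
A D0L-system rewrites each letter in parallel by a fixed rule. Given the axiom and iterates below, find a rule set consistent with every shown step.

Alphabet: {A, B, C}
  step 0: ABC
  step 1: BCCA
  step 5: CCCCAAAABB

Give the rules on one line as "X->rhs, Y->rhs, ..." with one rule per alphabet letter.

  step 0 ⇒ step 1: ABC ⇒ B·CC·A
    A ↦ B
    B ↦ CC
    C ↦ A

A->B, B->CC, C->A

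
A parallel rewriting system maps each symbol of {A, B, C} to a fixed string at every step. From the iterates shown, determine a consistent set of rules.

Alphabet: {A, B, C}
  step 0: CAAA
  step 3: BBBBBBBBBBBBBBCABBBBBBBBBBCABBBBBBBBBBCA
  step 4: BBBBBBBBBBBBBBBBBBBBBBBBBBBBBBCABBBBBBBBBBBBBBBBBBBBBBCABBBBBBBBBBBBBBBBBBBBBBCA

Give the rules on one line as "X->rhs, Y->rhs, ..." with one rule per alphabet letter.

A->BCA, B->BB, C->B

  step 3 ⇒ step 4: BBBBBBBBBBBBBBCABBBBBBBBBBCABBBBBBBBBBCA ⇒ BB·BB·BB·BB·BB·BB·BB·BB·BB·BB·BB·BB·BB·BB·B·BCA·BB·BB·BB·BB·BB·BB·BB·BB·BB·BB·B·BCA·BB·BB·BB·BB·BB·BB·BB·BB·BB·BB·B·BCA
    A ↦ BCA
    B ↦ BB
    C ↦ B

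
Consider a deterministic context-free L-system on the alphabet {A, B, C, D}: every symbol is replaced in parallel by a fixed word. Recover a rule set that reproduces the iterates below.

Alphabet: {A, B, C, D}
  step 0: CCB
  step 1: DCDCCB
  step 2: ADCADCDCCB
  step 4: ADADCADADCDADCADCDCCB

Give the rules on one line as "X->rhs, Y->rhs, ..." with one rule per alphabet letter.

A->D, B->CB, C->DC, D->A

  step 1 ⇒ step 2: DCDCCB ⇒ A·DC·A·DC·DC·CB
    B ↦ CB
    C ↦ DC
    D ↦ A
    A ↦ D  (constrained at step 2)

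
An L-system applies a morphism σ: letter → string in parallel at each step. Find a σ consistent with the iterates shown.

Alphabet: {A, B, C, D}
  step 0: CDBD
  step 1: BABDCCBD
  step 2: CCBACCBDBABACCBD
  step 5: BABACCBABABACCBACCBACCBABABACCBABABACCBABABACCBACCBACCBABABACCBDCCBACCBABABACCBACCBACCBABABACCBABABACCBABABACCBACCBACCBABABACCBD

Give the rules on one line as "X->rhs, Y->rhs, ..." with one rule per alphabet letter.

A->BA, B->CC, C->BA, D->BD

  step 1 ⇒ step 2: BABDCCBD ⇒ CC·BA·CC·BD·BA·BA·CC·BD
    A ↦ BA
    B ↦ CC
    C ↦ BA
    D ↦ BD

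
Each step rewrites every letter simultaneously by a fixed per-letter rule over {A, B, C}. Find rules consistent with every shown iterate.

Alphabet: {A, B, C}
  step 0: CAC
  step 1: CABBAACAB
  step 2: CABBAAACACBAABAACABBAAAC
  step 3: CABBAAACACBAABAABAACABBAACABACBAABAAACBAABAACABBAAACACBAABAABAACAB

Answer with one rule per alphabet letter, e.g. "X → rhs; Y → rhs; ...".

A->BAA, B->AC, C->CAB

  step 2 ⇒ step 3: CABBAAACACBAABAACABBAAAC ⇒ CAB·BAA·AC·AC·BAA·BAA·BAA·CAB·BAA·CAB·AC·BAA·BAA·AC·BAA·BAA·CAB·BAA·AC·AC·BAA·BAA·BAA·CAB
    A ↦ BAA
    B ↦ AC
    C ↦ CAB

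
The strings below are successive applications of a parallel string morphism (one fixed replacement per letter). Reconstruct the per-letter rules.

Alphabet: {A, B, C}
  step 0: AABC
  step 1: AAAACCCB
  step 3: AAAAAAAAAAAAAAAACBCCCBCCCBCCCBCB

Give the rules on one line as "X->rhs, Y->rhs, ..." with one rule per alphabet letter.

A->AA, B->CC, C->CB

  step 0 ⇒ step 1: AABC ⇒ AA·AA·CC·CB
    A ↦ AA
    B ↦ CC
    C ↦ CB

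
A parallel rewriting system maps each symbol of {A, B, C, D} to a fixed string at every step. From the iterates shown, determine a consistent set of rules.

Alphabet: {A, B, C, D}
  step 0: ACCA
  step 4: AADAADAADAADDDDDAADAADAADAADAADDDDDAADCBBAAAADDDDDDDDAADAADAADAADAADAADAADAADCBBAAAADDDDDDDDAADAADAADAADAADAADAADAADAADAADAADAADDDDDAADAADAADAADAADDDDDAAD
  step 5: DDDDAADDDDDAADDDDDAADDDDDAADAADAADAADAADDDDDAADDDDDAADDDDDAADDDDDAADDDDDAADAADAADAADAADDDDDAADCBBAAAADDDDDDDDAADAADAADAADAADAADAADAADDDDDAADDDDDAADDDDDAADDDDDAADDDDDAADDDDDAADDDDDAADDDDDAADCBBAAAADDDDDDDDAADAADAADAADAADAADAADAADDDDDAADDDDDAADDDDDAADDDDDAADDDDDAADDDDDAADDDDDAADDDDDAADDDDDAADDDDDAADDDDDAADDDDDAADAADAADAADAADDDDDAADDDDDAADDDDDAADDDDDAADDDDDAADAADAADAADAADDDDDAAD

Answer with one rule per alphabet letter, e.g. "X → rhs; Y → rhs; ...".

A->DD, B->AA, C->CBB, D->AAD

  step 4 ⇒ step 5: AADAADAADAADDDDDAADAADAADAADAADDDDDAADCBBAAAADDDDDDDDAADAADAADAADAADAADAADAADCBBAAAADDDDDDDDAADAADAADAADAADAADAADAADAADAADAADAADDDDDAADAADAADAADAADDDDDAAD ⇒ DD·DD·AAD·DD·DD·AAD·DD·DD·AAD·DD·DD·AAD·AAD·AAD·AAD·AAD·DD·DD·AAD·DD·DD·AAD·DD·DD·AAD·DD·DD·AAD·DD·DD·AAD·AAD·AAD·AAD·AAD·DD·DD·AAD·CBB·AA·AA·DD·DD·DD·DD·AAD·AAD·AAD·AAD·AAD·AAD·AAD·AAD·DD·DD·AAD·DD·DD·AAD·DD·DD·AAD·DD·DD·AAD·DD·DD·AAD·DD·DD·AAD·DD·DD·AAD·DD·DD·AAD·CBB·AA·AA·DD·DD·DD·DD·AAD·AAD·AAD·AAD·AAD·AAD·AAD·AAD·DD·DD·AAD·DD·DD·AAD·DD·DD·AAD·DD·DD·AAD·DD·DD·AAD·DD·DD·AAD·DD·DD·AAD·DD·DD·AAD·DD·DD·AAD·DD·DD·AAD·DD·DD·AAD·DD·DD·AAD·AAD·AAD·AAD·AAD·DD·DD·AAD·DD·DD·AAD·DD·DD·AAD·DD·DD·AAD·DD·DD·AAD·AAD·AAD·AAD·AAD·DD·DD·AAD
    A ↦ DD
    B ↦ AA
    C ↦ CBB
    D ↦ AAD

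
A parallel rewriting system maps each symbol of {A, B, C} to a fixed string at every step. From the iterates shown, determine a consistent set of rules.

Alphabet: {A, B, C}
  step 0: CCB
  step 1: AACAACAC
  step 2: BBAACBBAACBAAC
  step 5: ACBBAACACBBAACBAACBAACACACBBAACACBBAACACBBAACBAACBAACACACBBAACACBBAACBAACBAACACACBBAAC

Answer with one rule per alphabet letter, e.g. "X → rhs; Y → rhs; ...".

A->B, B->AC, C->AAC

  step 1 ⇒ step 2: AACAACAC ⇒ B·B·AAC·B·B·AAC·B·AAC
    A ↦ B
    C ↦ AAC
  step 0 ⇒ step 1: CCB ⇒ AAC·AAC·AC
    B ↦ AC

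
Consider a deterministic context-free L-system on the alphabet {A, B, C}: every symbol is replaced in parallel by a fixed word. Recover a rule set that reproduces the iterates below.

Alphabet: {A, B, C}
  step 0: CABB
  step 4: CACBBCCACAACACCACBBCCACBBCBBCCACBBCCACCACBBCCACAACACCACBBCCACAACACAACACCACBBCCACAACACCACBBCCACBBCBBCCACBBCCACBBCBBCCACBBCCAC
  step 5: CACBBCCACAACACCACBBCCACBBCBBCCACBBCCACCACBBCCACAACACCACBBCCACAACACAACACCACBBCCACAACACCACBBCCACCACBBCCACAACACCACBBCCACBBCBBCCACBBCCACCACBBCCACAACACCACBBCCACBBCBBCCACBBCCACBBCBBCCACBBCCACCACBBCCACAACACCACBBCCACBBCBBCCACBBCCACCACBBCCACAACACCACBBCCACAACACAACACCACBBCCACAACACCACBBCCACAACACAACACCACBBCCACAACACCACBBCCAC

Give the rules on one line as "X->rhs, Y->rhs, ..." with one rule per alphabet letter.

  step 4 ⇒ step 5: CACBBCCACAACACCACBBCCACBBCBBCCACBBCCACCACBBCCACAACACCACBBCCACAACACAACACCACBBCCACAACACCACBBCCACBBCBBCCACBBCCACBBCBBCCACBBCCAC ⇒ CAC·BBC·CAC·A·A·CAC·CAC·BBC·CAC·BBC·BBC·CAC·BBC·CAC·CAC·BBC·CAC·A·A·CAC·CAC·BBC·CAC·A·A·CAC·A·A·CAC·CAC·BBC·CAC·A·A·CAC·CAC·BBC·CAC·CAC·BBC·CAC·A·A·CAC·CAC·BBC·CAC·BBC·BBC·CAC·BBC·CAC·CAC·BBC·CAC·A·A·CAC·CAC·BBC·CAC·BBC·BBC·CAC·BBC·CAC·BBC·BBC·CAC·BBC·CAC·CAC·BBC·CAC·A·A·CAC·CAC·BBC·CAC·BBC·BBC·CAC·BBC·CAC·CAC·BBC·CAC·A·A·CAC·CAC·BBC·CAC·A·A·CAC·A·A·CAC·CAC·BBC·CAC·A·A·CAC·CAC·BBC·CAC·A·A·CAC·A·A·CAC·CAC·BBC·CAC·A·A·CAC·CAC·BBC·CAC
    A ↦ BBC
    B ↦ A
    C ↦ CAC

A->BBC, B->A, C->CAC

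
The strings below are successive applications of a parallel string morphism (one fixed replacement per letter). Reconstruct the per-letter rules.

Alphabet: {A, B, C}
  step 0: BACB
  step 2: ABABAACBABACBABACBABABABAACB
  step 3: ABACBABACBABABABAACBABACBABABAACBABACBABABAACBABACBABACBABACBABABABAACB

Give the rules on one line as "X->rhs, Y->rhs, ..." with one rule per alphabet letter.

A->AB, B->ACB, C->ABA

  step 2 ⇒ step 3: ABABAACBABACBABACBABABABAACB ⇒ AB·ACB·AB·ACB·AB·AB·ABA·ACB·AB·ACB·AB·ABA·ACB·AB·ACB·AB·ABA·ACB·AB·ACB·AB·ACB·AB·ACB·AB·AB·ABA·ACB
    A ↦ AB
    B ↦ ACB
    C ↦ ABA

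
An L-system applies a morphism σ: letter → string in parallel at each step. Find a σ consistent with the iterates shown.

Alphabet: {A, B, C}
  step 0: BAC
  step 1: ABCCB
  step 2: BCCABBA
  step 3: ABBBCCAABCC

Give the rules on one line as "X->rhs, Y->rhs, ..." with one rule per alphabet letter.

A->BCC, B->A, C->B

  step 2 ⇒ step 3: BCCABBA ⇒ A·B·B·BCC·A·A·BCC
    A ↦ BCC
    B ↦ A
    C ↦ B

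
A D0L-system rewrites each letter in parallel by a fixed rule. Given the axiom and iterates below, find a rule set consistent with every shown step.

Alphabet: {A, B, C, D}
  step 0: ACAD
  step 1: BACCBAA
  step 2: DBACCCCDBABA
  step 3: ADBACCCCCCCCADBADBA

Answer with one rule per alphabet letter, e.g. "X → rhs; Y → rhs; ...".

A->BA, B->D, C->CC, D->A

  step 2 ⇒ step 3: DBACCCCDBABA ⇒ A·D·BA·CC·CC·CC·CC·A·D·BA·D·BA
    A ↦ BA
    B ↦ D
    C ↦ CC
    D ↦ A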